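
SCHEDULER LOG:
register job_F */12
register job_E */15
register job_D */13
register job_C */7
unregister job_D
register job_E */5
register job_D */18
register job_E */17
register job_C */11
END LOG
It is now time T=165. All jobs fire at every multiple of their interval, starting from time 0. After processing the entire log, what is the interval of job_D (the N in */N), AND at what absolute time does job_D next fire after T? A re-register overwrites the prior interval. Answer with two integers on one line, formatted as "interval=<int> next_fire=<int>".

Op 1: register job_F */12 -> active={job_F:*/12}
Op 2: register job_E */15 -> active={job_E:*/15, job_F:*/12}
Op 3: register job_D */13 -> active={job_D:*/13, job_E:*/15, job_F:*/12}
Op 4: register job_C */7 -> active={job_C:*/7, job_D:*/13, job_E:*/15, job_F:*/12}
Op 5: unregister job_D -> active={job_C:*/7, job_E:*/15, job_F:*/12}
Op 6: register job_E */5 -> active={job_C:*/7, job_E:*/5, job_F:*/12}
Op 7: register job_D */18 -> active={job_C:*/7, job_D:*/18, job_E:*/5, job_F:*/12}
Op 8: register job_E */17 -> active={job_C:*/7, job_D:*/18, job_E:*/17, job_F:*/12}
Op 9: register job_C */11 -> active={job_C:*/11, job_D:*/18, job_E:*/17, job_F:*/12}
Final interval of job_D = 18
Next fire of job_D after T=165: (165//18+1)*18 = 180

Answer: interval=18 next_fire=180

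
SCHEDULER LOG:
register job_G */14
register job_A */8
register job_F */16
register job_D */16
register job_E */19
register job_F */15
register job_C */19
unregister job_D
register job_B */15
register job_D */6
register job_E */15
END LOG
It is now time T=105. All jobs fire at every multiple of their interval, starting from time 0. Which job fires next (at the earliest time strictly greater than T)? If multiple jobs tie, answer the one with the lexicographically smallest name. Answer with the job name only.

Answer: job_D

Derivation:
Op 1: register job_G */14 -> active={job_G:*/14}
Op 2: register job_A */8 -> active={job_A:*/8, job_G:*/14}
Op 3: register job_F */16 -> active={job_A:*/8, job_F:*/16, job_G:*/14}
Op 4: register job_D */16 -> active={job_A:*/8, job_D:*/16, job_F:*/16, job_G:*/14}
Op 5: register job_E */19 -> active={job_A:*/8, job_D:*/16, job_E:*/19, job_F:*/16, job_G:*/14}
Op 6: register job_F */15 -> active={job_A:*/8, job_D:*/16, job_E:*/19, job_F:*/15, job_G:*/14}
Op 7: register job_C */19 -> active={job_A:*/8, job_C:*/19, job_D:*/16, job_E:*/19, job_F:*/15, job_G:*/14}
Op 8: unregister job_D -> active={job_A:*/8, job_C:*/19, job_E:*/19, job_F:*/15, job_G:*/14}
Op 9: register job_B */15 -> active={job_A:*/8, job_B:*/15, job_C:*/19, job_E:*/19, job_F:*/15, job_G:*/14}
Op 10: register job_D */6 -> active={job_A:*/8, job_B:*/15, job_C:*/19, job_D:*/6, job_E:*/19, job_F:*/15, job_G:*/14}
Op 11: register job_E */15 -> active={job_A:*/8, job_B:*/15, job_C:*/19, job_D:*/6, job_E:*/15, job_F:*/15, job_G:*/14}
  job_A: interval 8, next fire after T=105 is 112
  job_B: interval 15, next fire after T=105 is 120
  job_C: interval 19, next fire after T=105 is 114
  job_D: interval 6, next fire after T=105 is 108
  job_E: interval 15, next fire after T=105 is 120
  job_F: interval 15, next fire after T=105 is 120
  job_G: interval 14, next fire after T=105 is 112
Earliest = 108, winner (lex tiebreak) = job_D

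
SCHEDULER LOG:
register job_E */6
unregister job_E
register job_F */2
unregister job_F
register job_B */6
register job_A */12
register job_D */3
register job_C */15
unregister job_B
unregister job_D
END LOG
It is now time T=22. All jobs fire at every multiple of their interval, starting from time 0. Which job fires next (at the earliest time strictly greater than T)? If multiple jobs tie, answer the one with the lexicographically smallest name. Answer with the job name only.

Answer: job_A

Derivation:
Op 1: register job_E */6 -> active={job_E:*/6}
Op 2: unregister job_E -> active={}
Op 3: register job_F */2 -> active={job_F:*/2}
Op 4: unregister job_F -> active={}
Op 5: register job_B */6 -> active={job_B:*/6}
Op 6: register job_A */12 -> active={job_A:*/12, job_B:*/6}
Op 7: register job_D */3 -> active={job_A:*/12, job_B:*/6, job_D:*/3}
Op 8: register job_C */15 -> active={job_A:*/12, job_B:*/6, job_C:*/15, job_D:*/3}
Op 9: unregister job_B -> active={job_A:*/12, job_C:*/15, job_D:*/3}
Op 10: unregister job_D -> active={job_A:*/12, job_C:*/15}
  job_A: interval 12, next fire after T=22 is 24
  job_C: interval 15, next fire after T=22 is 30
Earliest = 24, winner (lex tiebreak) = job_A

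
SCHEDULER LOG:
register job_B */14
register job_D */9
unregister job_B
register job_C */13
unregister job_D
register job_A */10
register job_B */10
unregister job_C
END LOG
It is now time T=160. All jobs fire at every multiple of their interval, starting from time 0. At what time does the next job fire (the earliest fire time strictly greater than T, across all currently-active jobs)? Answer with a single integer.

Op 1: register job_B */14 -> active={job_B:*/14}
Op 2: register job_D */9 -> active={job_B:*/14, job_D:*/9}
Op 3: unregister job_B -> active={job_D:*/9}
Op 4: register job_C */13 -> active={job_C:*/13, job_D:*/9}
Op 5: unregister job_D -> active={job_C:*/13}
Op 6: register job_A */10 -> active={job_A:*/10, job_C:*/13}
Op 7: register job_B */10 -> active={job_A:*/10, job_B:*/10, job_C:*/13}
Op 8: unregister job_C -> active={job_A:*/10, job_B:*/10}
  job_A: interval 10, next fire after T=160 is 170
  job_B: interval 10, next fire after T=160 is 170
Earliest fire time = 170 (job job_A)

Answer: 170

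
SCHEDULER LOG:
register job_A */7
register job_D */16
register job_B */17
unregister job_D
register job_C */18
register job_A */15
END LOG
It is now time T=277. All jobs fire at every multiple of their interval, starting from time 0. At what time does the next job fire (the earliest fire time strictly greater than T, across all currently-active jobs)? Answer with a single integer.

Op 1: register job_A */7 -> active={job_A:*/7}
Op 2: register job_D */16 -> active={job_A:*/7, job_D:*/16}
Op 3: register job_B */17 -> active={job_A:*/7, job_B:*/17, job_D:*/16}
Op 4: unregister job_D -> active={job_A:*/7, job_B:*/17}
Op 5: register job_C */18 -> active={job_A:*/7, job_B:*/17, job_C:*/18}
Op 6: register job_A */15 -> active={job_A:*/15, job_B:*/17, job_C:*/18}
  job_A: interval 15, next fire after T=277 is 285
  job_B: interval 17, next fire after T=277 is 289
  job_C: interval 18, next fire after T=277 is 288
Earliest fire time = 285 (job job_A)

Answer: 285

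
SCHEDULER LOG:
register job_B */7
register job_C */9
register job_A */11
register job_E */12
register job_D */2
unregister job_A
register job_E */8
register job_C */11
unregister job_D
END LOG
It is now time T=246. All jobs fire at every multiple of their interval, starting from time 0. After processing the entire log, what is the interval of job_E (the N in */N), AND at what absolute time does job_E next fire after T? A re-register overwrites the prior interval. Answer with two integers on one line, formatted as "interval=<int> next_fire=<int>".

Answer: interval=8 next_fire=248

Derivation:
Op 1: register job_B */7 -> active={job_B:*/7}
Op 2: register job_C */9 -> active={job_B:*/7, job_C:*/9}
Op 3: register job_A */11 -> active={job_A:*/11, job_B:*/7, job_C:*/9}
Op 4: register job_E */12 -> active={job_A:*/11, job_B:*/7, job_C:*/9, job_E:*/12}
Op 5: register job_D */2 -> active={job_A:*/11, job_B:*/7, job_C:*/9, job_D:*/2, job_E:*/12}
Op 6: unregister job_A -> active={job_B:*/7, job_C:*/9, job_D:*/2, job_E:*/12}
Op 7: register job_E */8 -> active={job_B:*/7, job_C:*/9, job_D:*/2, job_E:*/8}
Op 8: register job_C */11 -> active={job_B:*/7, job_C:*/11, job_D:*/2, job_E:*/8}
Op 9: unregister job_D -> active={job_B:*/7, job_C:*/11, job_E:*/8}
Final interval of job_E = 8
Next fire of job_E after T=246: (246//8+1)*8 = 248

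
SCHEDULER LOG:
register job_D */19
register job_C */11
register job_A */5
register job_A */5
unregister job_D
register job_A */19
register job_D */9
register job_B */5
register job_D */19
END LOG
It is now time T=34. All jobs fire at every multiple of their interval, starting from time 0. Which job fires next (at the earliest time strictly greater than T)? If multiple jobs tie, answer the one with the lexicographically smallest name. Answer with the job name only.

Op 1: register job_D */19 -> active={job_D:*/19}
Op 2: register job_C */11 -> active={job_C:*/11, job_D:*/19}
Op 3: register job_A */5 -> active={job_A:*/5, job_C:*/11, job_D:*/19}
Op 4: register job_A */5 -> active={job_A:*/5, job_C:*/11, job_D:*/19}
Op 5: unregister job_D -> active={job_A:*/5, job_C:*/11}
Op 6: register job_A */19 -> active={job_A:*/19, job_C:*/11}
Op 7: register job_D */9 -> active={job_A:*/19, job_C:*/11, job_D:*/9}
Op 8: register job_B */5 -> active={job_A:*/19, job_B:*/5, job_C:*/11, job_D:*/9}
Op 9: register job_D */19 -> active={job_A:*/19, job_B:*/5, job_C:*/11, job_D:*/19}
  job_A: interval 19, next fire after T=34 is 38
  job_B: interval 5, next fire after T=34 is 35
  job_C: interval 11, next fire after T=34 is 44
  job_D: interval 19, next fire after T=34 is 38
Earliest = 35, winner (lex tiebreak) = job_B

Answer: job_B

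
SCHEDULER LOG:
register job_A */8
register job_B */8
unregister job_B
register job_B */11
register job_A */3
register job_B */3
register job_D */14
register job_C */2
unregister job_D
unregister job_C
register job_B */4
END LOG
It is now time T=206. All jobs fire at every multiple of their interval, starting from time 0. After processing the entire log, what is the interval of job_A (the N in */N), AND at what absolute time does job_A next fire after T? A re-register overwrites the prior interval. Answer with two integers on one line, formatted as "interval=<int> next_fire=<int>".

Op 1: register job_A */8 -> active={job_A:*/8}
Op 2: register job_B */8 -> active={job_A:*/8, job_B:*/8}
Op 3: unregister job_B -> active={job_A:*/8}
Op 4: register job_B */11 -> active={job_A:*/8, job_B:*/11}
Op 5: register job_A */3 -> active={job_A:*/3, job_B:*/11}
Op 6: register job_B */3 -> active={job_A:*/3, job_B:*/3}
Op 7: register job_D */14 -> active={job_A:*/3, job_B:*/3, job_D:*/14}
Op 8: register job_C */2 -> active={job_A:*/3, job_B:*/3, job_C:*/2, job_D:*/14}
Op 9: unregister job_D -> active={job_A:*/3, job_B:*/3, job_C:*/2}
Op 10: unregister job_C -> active={job_A:*/3, job_B:*/3}
Op 11: register job_B */4 -> active={job_A:*/3, job_B:*/4}
Final interval of job_A = 3
Next fire of job_A after T=206: (206//3+1)*3 = 207

Answer: interval=3 next_fire=207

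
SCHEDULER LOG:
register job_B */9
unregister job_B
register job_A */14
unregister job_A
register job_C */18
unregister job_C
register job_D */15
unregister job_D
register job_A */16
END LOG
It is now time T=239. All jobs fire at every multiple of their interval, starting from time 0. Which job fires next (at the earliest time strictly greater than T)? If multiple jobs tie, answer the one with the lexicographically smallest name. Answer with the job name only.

Answer: job_A

Derivation:
Op 1: register job_B */9 -> active={job_B:*/9}
Op 2: unregister job_B -> active={}
Op 3: register job_A */14 -> active={job_A:*/14}
Op 4: unregister job_A -> active={}
Op 5: register job_C */18 -> active={job_C:*/18}
Op 6: unregister job_C -> active={}
Op 7: register job_D */15 -> active={job_D:*/15}
Op 8: unregister job_D -> active={}
Op 9: register job_A */16 -> active={job_A:*/16}
  job_A: interval 16, next fire after T=239 is 240
Earliest = 240, winner (lex tiebreak) = job_A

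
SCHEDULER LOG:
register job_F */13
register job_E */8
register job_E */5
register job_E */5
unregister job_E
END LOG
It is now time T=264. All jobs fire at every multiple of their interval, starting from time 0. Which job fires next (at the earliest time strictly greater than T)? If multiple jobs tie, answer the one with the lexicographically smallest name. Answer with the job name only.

Op 1: register job_F */13 -> active={job_F:*/13}
Op 2: register job_E */8 -> active={job_E:*/8, job_F:*/13}
Op 3: register job_E */5 -> active={job_E:*/5, job_F:*/13}
Op 4: register job_E */5 -> active={job_E:*/5, job_F:*/13}
Op 5: unregister job_E -> active={job_F:*/13}
  job_F: interval 13, next fire after T=264 is 273
Earliest = 273, winner (lex tiebreak) = job_F

Answer: job_F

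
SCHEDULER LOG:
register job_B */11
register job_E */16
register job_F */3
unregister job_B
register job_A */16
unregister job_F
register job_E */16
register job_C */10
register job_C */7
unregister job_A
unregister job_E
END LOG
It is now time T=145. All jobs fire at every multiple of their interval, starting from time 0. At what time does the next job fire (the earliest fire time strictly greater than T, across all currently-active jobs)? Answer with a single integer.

Op 1: register job_B */11 -> active={job_B:*/11}
Op 2: register job_E */16 -> active={job_B:*/11, job_E:*/16}
Op 3: register job_F */3 -> active={job_B:*/11, job_E:*/16, job_F:*/3}
Op 4: unregister job_B -> active={job_E:*/16, job_F:*/3}
Op 5: register job_A */16 -> active={job_A:*/16, job_E:*/16, job_F:*/3}
Op 6: unregister job_F -> active={job_A:*/16, job_E:*/16}
Op 7: register job_E */16 -> active={job_A:*/16, job_E:*/16}
Op 8: register job_C */10 -> active={job_A:*/16, job_C:*/10, job_E:*/16}
Op 9: register job_C */7 -> active={job_A:*/16, job_C:*/7, job_E:*/16}
Op 10: unregister job_A -> active={job_C:*/7, job_E:*/16}
Op 11: unregister job_E -> active={job_C:*/7}
  job_C: interval 7, next fire after T=145 is 147
Earliest fire time = 147 (job job_C)

Answer: 147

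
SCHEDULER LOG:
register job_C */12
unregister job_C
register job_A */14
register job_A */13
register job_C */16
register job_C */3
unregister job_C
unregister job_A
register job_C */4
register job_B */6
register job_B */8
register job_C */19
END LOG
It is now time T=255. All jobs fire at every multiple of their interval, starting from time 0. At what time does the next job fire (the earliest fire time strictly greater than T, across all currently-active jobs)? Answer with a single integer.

Answer: 256

Derivation:
Op 1: register job_C */12 -> active={job_C:*/12}
Op 2: unregister job_C -> active={}
Op 3: register job_A */14 -> active={job_A:*/14}
Op 4: register job_A */13 -> active={job_A:*/13}
Op 5: register job_C */16 -> active={job_A:*/13, job_C:*/16}
Op 6: register job_C */3 -> active={job_A:*/13, job_C:*/3}
Op 7: unregister job_C -> active={job_A:*/13}
Op 8: unregister job_A -> active={}
Op 9: register job_C */4 -> active={job_C:*/4}
Op 10: register job_B */6 -> active={job_B:*/6, job_C:*/4}
Op 11: register job_B */8 -> active={job_B:*/8, job_C:*/4}
Op 12: register job_C */19 -> active={job_B:*/8, job_C:*/19}
  job_B: interval 8, next fire after T=255 is 256
  job_C: interval 19, next fire after T=255 is 266
Earliest fire time = 256 (job job_B)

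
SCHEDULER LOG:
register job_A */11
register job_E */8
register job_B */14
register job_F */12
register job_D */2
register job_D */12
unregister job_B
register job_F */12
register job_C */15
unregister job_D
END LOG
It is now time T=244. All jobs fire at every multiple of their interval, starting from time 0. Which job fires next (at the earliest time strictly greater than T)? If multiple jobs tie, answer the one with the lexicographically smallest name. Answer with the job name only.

Answer: job_E

Derivation:
Op 1: register job_A */11 -> active={job_A:*/11}
Op 2: register job_E */8 -> active={job_A:*/11, job_E:*/8}
Op 3: register job_B */14 -> active={job_A:*/11, job_B:*/14, job_E:*/8}
Op 4: register job_F */12 -> active={job_A:*/11, job_B:*/14, job_E:*/8, job_F:*/12}
Op 5: register job_D */2 -> active={job_A:*/11, job_B:*/14, job_D:*/2, job_E:*/8, job_F:*/12}
Op 6: register job_D */12 -> active={job_A:*/11, job_B:*/14, job_D:*/12, job_E:*/8, job_F:*/12}
Op 7: unregister job_B -> active={job_A:*/11, job_D:*/12, job_E:*/8, job_F:*/12}
Op 8: register job_F */12 -> active={job_A:*/11, job_D:*/12, job_E:*/8, job_F:*/12}
Op 9: register job_C */15 -> active={job_A:*/11, job_C:*/15, job_D:*/12, job_E:*/8, job_F:*/12}
Op 10: unregister job_D -> active={job_A:*/11, job_C:*/15, job_E:*/8, job_F:*/12}
  job_A: interval 11, next fire after T=244 is 253
  job_C: interval 15, next fire after T=244 is 255
  job_E: interval 8, next fire after T=244 is 248
  job_F: interval 12, next fire after T=244 is 252
Earliest = 248, winner (lex tiebreak) = job_E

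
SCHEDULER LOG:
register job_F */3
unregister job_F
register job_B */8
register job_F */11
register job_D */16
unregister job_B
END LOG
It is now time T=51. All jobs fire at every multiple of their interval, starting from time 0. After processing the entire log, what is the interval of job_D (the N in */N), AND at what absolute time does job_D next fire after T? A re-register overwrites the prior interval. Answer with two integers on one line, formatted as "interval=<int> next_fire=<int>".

Answer: interval=16 next_fire=64

Derivation:
Op 1: register job_F */3 -> active={job_F:*/3}
Op 2: unregister job_F -> active={}
Op 3: register job_B */8 -> active={job_B:*/8}
Op 4: register job_F */11 -> active={job_B:*/8, job_F:*/11}
Op 5: register job_D */16 -> active={job_B:*/8, job_D:*/16, job_F:*/11}
Op 6: unregister job_B -> active={job_D:*/16, job_F:*/11}
Final interval of job_D = 16
Next fire of job_D after T=51: (51//16+1)*16 = 64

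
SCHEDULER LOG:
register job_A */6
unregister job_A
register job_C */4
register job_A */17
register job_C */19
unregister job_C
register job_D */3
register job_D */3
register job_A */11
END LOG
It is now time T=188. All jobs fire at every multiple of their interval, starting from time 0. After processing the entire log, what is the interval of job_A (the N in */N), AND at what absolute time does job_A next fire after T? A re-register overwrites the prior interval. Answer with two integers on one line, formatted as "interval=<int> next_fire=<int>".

Op 1: register job_A */6 -> active={job_A:*/6}
Op 2: unregister job_A -> active={}
Op 3: register job_C */4 -> active={job_C:*/4}
Op 4: register job_A */17 -> active={job_A:*/17, job_C:*/4}
Op 5: register job_C */19 -> active={job_A:*/17, job_C:*/19}
Op 6: unregister job_C -> active={job_A:*/17}
Op 7: register job_D */3 -> active={job_A:*/17, job_D:*/3}
Op 8: register job_D */3 -> active={job_A:*/17, job_D:*/3}
Op 9: register job_A */11 -> active={job_A:*/11, job_D:*/3}
Final interval of job_A = 11
Next fire of job_A after T=188: (188//11+1)*11 = 198

Answer: interval=11 next_fire=198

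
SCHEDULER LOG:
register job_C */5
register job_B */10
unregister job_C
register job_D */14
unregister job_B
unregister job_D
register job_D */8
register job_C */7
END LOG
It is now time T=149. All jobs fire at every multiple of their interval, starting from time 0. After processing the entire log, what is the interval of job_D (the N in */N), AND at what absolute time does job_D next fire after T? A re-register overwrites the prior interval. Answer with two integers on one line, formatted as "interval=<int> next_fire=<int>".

Op 1: register job_C */5 -> active={job_C:*/5}
Op 2: register job_B */10 -> active={job_B:*/10, job_C:*/5}
Op 3: unregister job_C -> active={job_B:*/10}
Op 4: register job_D */14 -> active={job_B:*/10, job_D:*/14}
Op 5: unregister job_B -> active={job_D:*/14}
Op 6: unregister job_D -> active={}
Op 7: register job_D */8 -> active={job_D:*/8}
Op 8: register job_C */7 -> active={job_C:*/7, job_D:*/8}
Final interval of job_D = 8
Next fire of job_D after T=149: (149//8+1)*8 = 152

Answer: interval=8 next_fire=152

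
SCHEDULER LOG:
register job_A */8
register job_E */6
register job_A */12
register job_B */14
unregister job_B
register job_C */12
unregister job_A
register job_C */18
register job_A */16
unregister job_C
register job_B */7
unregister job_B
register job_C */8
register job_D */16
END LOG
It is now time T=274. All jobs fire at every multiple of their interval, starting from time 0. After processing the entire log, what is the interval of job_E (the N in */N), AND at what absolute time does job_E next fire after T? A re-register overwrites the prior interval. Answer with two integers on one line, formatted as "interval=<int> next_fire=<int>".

Op 1: register job_A */8 -> active={job_A:*/8}
Op 2: register job_E */6 -> active={job_A:*/8, job_E:*/6}
Op 3: register job_A */12 -> active={job_A:*/12, job_E:*/6}
Op 4: register job_B */14 -> active={job_A:*/12, job_B:*/14, job_E:*/6}
Op 5: unregister job_B -> active={job_A:*/12, job_E:*/6}
Op 6: register job_C */12 -> active={job_A:*/12, job_C:*/12, job_E:*/6}
Op 7: unregister job_A -> active={job_C:*/12, job_E:*/6}
Op 8: register job_C */18 -> active={job_C:*/18, job_E:*/6}
Op 9: register job_A */16 -> active={job_A:*/16, job_C:*/18, job_E:*/6}
Op 10: unregister job_C -> active={job_A:*/16, job_E:*/6}
Op 11: register job_B */7 -> active={job_A:*/16, job_B:*/7, job_E:*/6}
Op 12: unregister job_B -> active={job_A:*/16, job_E:*/6}
Op 13: register job_C */8 -> active={job_A:*/16, job_C:*/8, job_E:*/6}
Op 14: register job_D */16 -> active={job_A:*/16, job_C:*/8, job_D:*/16, job_E:*/6}
Final interval of job_E = 6
Next fire of job_E after T=274: (274//6+1)*6 = 276

Answer: interval=6 next_fire=276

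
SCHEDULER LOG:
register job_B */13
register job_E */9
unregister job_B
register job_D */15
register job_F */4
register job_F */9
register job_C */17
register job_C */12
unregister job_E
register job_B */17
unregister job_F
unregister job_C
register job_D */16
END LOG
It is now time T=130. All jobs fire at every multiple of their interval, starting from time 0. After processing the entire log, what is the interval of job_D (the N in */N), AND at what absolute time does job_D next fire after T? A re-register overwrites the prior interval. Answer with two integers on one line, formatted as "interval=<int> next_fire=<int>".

Answer: interval=16 next_fire=144

Derivation:
Op 1: register job_B */13 -> active={job_B:*/13}
Op 2: register job_E */9 -> active={job_B:*/13, job_E:*/9}
Op 3: unregister job_B -> active={job_E:*/9}
Op 4: register job_D */15 -> active={job_D:*/15, job_E:*/9}
Op 5: register job_F */4 -> active={job_D:*/15, job_E:*/9, job_F:*/4}
Op 6: register job_F */9 -> active={job_D:*/15, job_E:*/9, job_F:*/9}
Op 7: register job_C */17 -> active={job_C:*/17, job_D:*/15, job_E:*/9, job_F:*/9}
Op 8: register job_C */12 -> active={job_C:*/12, job_D:*/15, job_E:*/9, job_F:*/9}
Op 9: unregister job_E -> active={job_C:*/12, job_D:*/15, job_F:*/9}
Op 10: register job_B */17 -> active={job_B:*/17, job_C:*/12, job_D:*/15, job_F:*/9}
Op 11: unregister job_F -> active={job_B:*/17, job_C:*/12, job_D:*/15}
Op 12: unregister job_C -> active={job_B:*/17, job_D:*/15}
Op 13: register job_D */16 -> active={job_B:*/17, job_D:*/16}
Final interval of job_D = 16
Next fire of job_D after T=130: (130//16+1)*16 = 144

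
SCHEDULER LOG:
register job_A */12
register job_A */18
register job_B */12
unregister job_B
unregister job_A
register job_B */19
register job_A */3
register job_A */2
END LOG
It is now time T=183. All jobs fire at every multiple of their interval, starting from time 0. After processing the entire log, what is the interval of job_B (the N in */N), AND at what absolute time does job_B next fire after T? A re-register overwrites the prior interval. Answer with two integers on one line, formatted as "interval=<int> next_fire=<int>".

Answer: interval=19 next_fire=190

Derivation:
Op 1: register job_A */12 -> active={job_A:*/12}
Op 2: register job_A */18 -> active={job_A:*/18}
Op 3: register job_B */12 -> active={job_A:*/18, job_B:*/12}
Op 4: unregister job_B -> active={job_A:*/18}
Op 5: unregister job_A -> active={}
Op 6: register job_B */19 -> active={job_B:*/19}
Op 7: register job_A */3 -> active={job_A:*/3, job_B:*/19}
Op 8: register job_A */2 -> active={job_A:*/2, job_B:*/19}
Final interval of job_B = 19
Next fire of job_B after T=183: (183//19+1)*19 = 190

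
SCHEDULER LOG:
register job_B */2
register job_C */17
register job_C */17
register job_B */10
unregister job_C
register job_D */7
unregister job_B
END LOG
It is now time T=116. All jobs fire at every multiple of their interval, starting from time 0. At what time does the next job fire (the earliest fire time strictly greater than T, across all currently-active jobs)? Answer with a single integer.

Answer: 119

Derivation:
Op 1: register job_B */2 -> active={job_B:*/2}
Op 2: register job_C */17 -> active={job_B:*/2, job_C:*/17}
Op 3: register job_C */17 -> active={job_B:*/2, job_C:*/17}
Op 4: register job_B */10 -> active={job_B:*/10, job_C:*/17}
Op 5: unregister job_C -> active={job_B:*/10}
Op 6: register job_D */7 -> active={job_B:*/10, job_D:*/7}
Op 7: unregister job_B -> active={job_D:*/7}
  job_D: interval 7, next fire after T=116 is 119
Earliest fire time = 119 (job job_D)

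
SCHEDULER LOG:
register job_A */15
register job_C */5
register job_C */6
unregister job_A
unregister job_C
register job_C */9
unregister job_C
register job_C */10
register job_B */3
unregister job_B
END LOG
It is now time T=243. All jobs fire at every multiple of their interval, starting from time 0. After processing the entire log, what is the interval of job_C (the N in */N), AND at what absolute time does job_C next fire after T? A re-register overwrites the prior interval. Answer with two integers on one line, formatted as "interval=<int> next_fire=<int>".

Answer: interval=10 next_fire=250

Derivation:
Op 1: register job_A */15 -> active={job_A:*/15}
Op 2: register job_C */5 -> active={job_A:*/15, job_C:*/5}
Op 3: register job_C */6 -> active={job_A:*/15, job_C:*/6}
Op 4: unregister job_A -> active={job_C:*/6}
Op 5: unregister job_C -> active={}
Op 6: register job_C */9 -> active={job_C:*/9}
Op 7: unregister job_C -> active={}
Op 8: register job_C */10 -> active={job_C:*/10}
Op 9: register job_B */3 -> active={job_B:*/3, job_C:*/10}
Op 10: unregister job_B -> active={job_C:*/10}
Final interval of job_C = 10
Next fire of job_C after T=243: (243//10+1)*10 = 250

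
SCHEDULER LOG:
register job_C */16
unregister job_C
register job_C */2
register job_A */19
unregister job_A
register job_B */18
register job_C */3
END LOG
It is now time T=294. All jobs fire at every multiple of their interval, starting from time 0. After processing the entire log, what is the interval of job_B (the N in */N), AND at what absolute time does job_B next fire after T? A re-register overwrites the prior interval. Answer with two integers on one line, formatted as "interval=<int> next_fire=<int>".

Answer: interval=18 next_fire=306

Derivation:
Op 1: register job_C */16 -> active={job_C:*/16}
Op 2: unregister job_C -> active={}
Op 3: register job_C */2 -> active={job_C:*/2}
Op 4: register job_A */19 -> active={job_A:*/19, job_C:*/2}
Op 5: unregister job_A -> active={job_C:*/2}
Op 6: register job_B */18 -> active={job_B:*/18, job_C:*/2}
Op 7: register job_C */3 -> active={job_B:*/18, job_C:*/3}
Final interval of job_B = 18
Next fire of job_B after T=294: (294//18+1)*18 = 306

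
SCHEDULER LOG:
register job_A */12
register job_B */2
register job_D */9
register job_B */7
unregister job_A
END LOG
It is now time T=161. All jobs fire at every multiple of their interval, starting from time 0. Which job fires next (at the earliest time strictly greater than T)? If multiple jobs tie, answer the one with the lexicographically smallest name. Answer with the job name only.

Answer: job_D

Derivation:
Op 1: register job_A */12 -> active={job_A:*/12}
Op 2: register job_B */2 -> active={job_A:*/12, job_B:*/2}
Op 3: register job_D */9 -> active={job_A:*/12, job_B:*/2, job_D:*/9}
Op 4: register job_B */7 -> active={job_A:*/12, job_B:*/7, job_D:*/9}
Op 5: unregister job_A -> active={job_B:*/7, job_D:*/9}
  job_B: interval 7, next fire after T=161 is 168
  job_D: interval 9, next fire after T=161 is 162
Earliest = 162, winner (lex tiebreak) = job_D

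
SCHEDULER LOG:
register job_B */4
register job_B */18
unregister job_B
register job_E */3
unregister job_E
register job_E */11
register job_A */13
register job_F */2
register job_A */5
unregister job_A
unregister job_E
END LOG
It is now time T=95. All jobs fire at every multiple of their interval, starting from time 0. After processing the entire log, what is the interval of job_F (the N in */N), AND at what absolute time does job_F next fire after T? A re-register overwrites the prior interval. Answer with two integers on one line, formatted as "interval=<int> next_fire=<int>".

Op 1: register job_B */4 -> active={job_B:*/4}
Op 2: register job_B */18 -> active={job_B:*/18}
Op 3: unregister job_B -> active={}
Op 4: register job_E */3 -> active={job_E:*/3}
Op 5: unregister job_E -> active={}
Op 6: register job_E */11 -> active={job_E:*/11}
Op 7: register job_A */13 -> active={job_A:*/13, job_E:*/11}
Op 8: register job_F */2 -> active={job_A:*/13, job_E:*/11, job_F:*/2}
Op 9: register job_A */5 -> active={job_A:*/5, job_E:*/11, job_F:*/2}
Op 10: unregister job_A -> active={job_E:*/11, job_F:*/2}
Op 11: unregister job_E -> active={job_F:*/2}
Final interval of job_F = 2
Next fire of job_F after T=95: (95//2+1)*2 = 96

Answer: interval=2 next_fire=96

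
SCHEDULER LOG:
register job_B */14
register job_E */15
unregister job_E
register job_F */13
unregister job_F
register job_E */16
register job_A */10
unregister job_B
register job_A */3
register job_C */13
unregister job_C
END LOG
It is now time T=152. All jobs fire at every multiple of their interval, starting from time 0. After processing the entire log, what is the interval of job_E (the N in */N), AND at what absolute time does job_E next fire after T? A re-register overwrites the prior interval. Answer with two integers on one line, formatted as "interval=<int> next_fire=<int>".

Op 1: register job_B */14 -> active={job_B:*/14}
Op 2: register job_E */15 -> active={job_B:*/14, job_E:*/15}
Op 3: unregister job_E -> active={job_B:*/14}
Op 4: register job_F */13 -> active={job_B:*/14, job_F:*/13}
Op 5: unregister job_F -> active={job_B:*/14}
Op 6: register job_E */16 -> active={job_B:*/14, job_E:*/16}
Op 7: register job_A */10 -> active={job_A:*/10, job_B:*/14, job_E:*/16}
Op 8: unregister job_B -> active={job_A:*/10, job_E:*/16}
Op 9: register job_A */3 -> active={job_A:*/3, job_E:*/16}
Op 10: register job_C */13 -> active={job_A:*/3, job_C:*/13, job_E:*/16}
Op 11: unregister job_C -> active={job_A:*/3, job_E:*/16}
Final interval of job_E = 16
Next fire of job_E after T=152: (152//16+1)*16 = 160

Answer: interval=16 next_fire=160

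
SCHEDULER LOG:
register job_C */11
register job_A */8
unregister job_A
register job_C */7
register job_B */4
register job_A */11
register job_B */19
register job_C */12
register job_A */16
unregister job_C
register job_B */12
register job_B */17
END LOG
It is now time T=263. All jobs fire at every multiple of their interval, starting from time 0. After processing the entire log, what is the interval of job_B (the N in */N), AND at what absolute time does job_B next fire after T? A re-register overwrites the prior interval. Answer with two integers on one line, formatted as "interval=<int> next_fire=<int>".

Op 1: register job_C */11 -> active={job_C:*/11}
Op 2: register job_A */8 -> active={job_A:*/8, job_C:*/11}
Op 3: unregister job_A -> active={job_C:*/11}
Op 4: register job_C */7 -> active={job_C:*/7}
Op 5: register job_B */4 -> active={job_B:*/4, job_C:*/7}
Op 6: register job_A */11 -> active={job_A:*/11, job_B:*/4, job_C:*/7}
Op 7: register job_B */19 -> active={job_A:*/11, job_B:*/19, job_C:*/7}
Op 8: register job_C */12 -> active={job_A:*/11, job_B:*/19, job_C:*/12}
Op 9: register job_A */16 -> active={job_A:*/16, job_B:*/19, job_C:*/12}
Op 10: unregister job_C -> active={job_A:*/16, job_B:*/19}
Op 11: register job_B */12 -> active={job_A:*/16, job_B:*/12}
Op 12: register job_B */17 -> active={job_A:*/16, job_B:*/17}
Final interval of job_B = 17
Next fire of job_B after T=263: (263//17+1)*17 = 272

Answer: interval=17 next_fire=272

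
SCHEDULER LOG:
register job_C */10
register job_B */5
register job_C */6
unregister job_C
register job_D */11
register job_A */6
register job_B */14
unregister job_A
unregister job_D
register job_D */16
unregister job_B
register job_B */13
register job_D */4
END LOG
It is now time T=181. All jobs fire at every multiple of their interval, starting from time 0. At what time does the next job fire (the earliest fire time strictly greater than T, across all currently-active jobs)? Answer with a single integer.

Answer: 182

Derivation:
Op 1: register job_C */10 -> active={job_C:*/10}
Op 2: register job_B */5 -> active={job_B:*/5, job_C:*/10}
Op 3: register job_C */6 -> active={job_B:*/5, job_C:*/6}
Op 4: unregister job_C -> active={job_B:*/5}
Op 5: register job_D */11 -> active={job_B:*/5, job_D:*/11}
Op 6: register job_A */6 -> active={job_A:*/6, job_B:*/5, job_D:*/11}
Op 7: register job_B */14 -> active={job_A:*/6, job_B:*/14, job_D:*/11}
Op 8: unregister job_A -> active={job_B:*/14, job_D:*/11}
Op 9: unregister job_D -> active={job_B:*/14}
Op 10: register job_D */16 -> active={job_B:*/14, job_D:*/16}
Op 11: unregister job_B -> active={job_D:*/16}
Op 12: register job_B */13 -> active={job_B:*/13, job_D:*/16}
Op 13: register job_D */4 -> active={job_B:*/13, job_D:*/4}
  job_B: interval 13, next fire after T=181 is 182
  job_D: interval 4, next fire after T=181 is 184
Earliest fire time = 182 (job job_B)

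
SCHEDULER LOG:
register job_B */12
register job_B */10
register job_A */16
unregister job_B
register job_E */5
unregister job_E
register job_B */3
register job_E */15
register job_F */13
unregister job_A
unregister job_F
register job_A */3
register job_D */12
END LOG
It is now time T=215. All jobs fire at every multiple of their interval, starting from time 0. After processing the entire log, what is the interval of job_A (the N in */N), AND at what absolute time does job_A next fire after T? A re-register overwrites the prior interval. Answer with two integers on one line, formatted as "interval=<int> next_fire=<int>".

Answer: interval=3 next_fire=216

Derivation:
Op 1: register job_B */12 -> active={job_B:*/12}
Op 2: register job_B */10 -> active={job_B:*/10}
Op 3: register job_A */16 -> active={job_A:*/16, job_B:*/10}
Op 4: unregister job_B -> active={job_A:*/16}
Op 5: register job_E */5 -> active={job_A:*/16, job_E:*/5}
Op 6: unregister job_E -> active={job_A:*/16}
Op 7: register job_B */3 -> active={job_A:*/16, job_B:*/3}
Op 8: register job_E */15 -> active={job_A:*/16, job_B:*/3, job_E:*/15}
Op 9: register job_F */13 -> active={job_A:*/16, job_B:*/3, job_E:*/15, job_F:*/13}
Op 10: unregister job_A -> active={job_B:*/3, job_E:*/15, job_F:*/13}
Op 11: unregister job_F -> active={job_B:*/3, job_E:*/15}
Op 12: register job_A */3 -> active={job_A:*/3, job_B:*/3, job_E:*/15}
Op 13: register job_D */12 -> active={job_A:*/3, job_B:*/3, job_D:*/12, job_E:*/15}
Final interval of job_A = 3
Next fire of job_A after T=215: (215//3+1)*3 = 216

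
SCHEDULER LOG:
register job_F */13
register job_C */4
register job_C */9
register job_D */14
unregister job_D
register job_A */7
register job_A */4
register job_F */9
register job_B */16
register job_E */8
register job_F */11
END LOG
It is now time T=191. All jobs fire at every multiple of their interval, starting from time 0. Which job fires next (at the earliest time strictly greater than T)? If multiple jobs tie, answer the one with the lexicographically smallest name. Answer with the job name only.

Answer: job_A

Derivation:
Op 1: register job_F */13 -> active={job_F:*/13}
Op 2: register job_C */4 -> active={job_C:*/4, job_F:*/13}
Op 3: register job_C */9 -> active={job_C:*/9, job_F:*/13}
Op 4: register job_D */14 -> active={job_C:*/9, job_D:*/14, job_F:*/13}
Op 5: unregister job_D -> active={job_C:*/9, job_F:*/13}
Op 6: register job_A */7 -> active={job_A:*/7, job_C:*/9, job_F:*/13}
Op 7: register job_A */4 -> active={job_A:*/4, job_C:*/9, job_F:*/13}
Op 8: register job_F */9 -> active={job_A:*/4, job_C:*/9, job_F:*/9}
Op 9: register job_B */16 -> active={job_A:*/4, job_B:*/16, job_C:*/9, job_F:*/9}
Op 10: register job_E */8 -> active={job_A:*/4, job_B:*/16, job_C:*/9, job_E:*/8, job_F:*/9}
Op 11: register job_F */11 -> active={job_A:*/4, job_B:*/16, job_C:*/9, job_E:*/8, job_F:*/11}
  job_A: interval 4, next fire after T=191 is 192
  job_B: interval 16, next fire after T=191 is 192
  job_C: interval 9, next fire after T=191 is 198
  job_E: interval 8, next fire after T=191 is 192
  job_F: interval 11, next fire after T=191 is 198
Earliest = 192, winner (lex tiebreak) = job_A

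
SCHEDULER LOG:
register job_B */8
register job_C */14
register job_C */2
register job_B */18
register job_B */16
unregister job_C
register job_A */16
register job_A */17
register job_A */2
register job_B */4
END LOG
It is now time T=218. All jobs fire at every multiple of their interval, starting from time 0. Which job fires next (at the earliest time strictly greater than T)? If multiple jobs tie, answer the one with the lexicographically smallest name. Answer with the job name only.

Op 1: register job_B */8 -> active={job_B:*/8}
Op 2: register job_C */14 -> active={job_B:*/8, job_C:*/14}
Op 3: register job_C */2 -> active={job_B:*/8, job_C:*/2}
Op 4: register job_B */18 -> active={job_B:*/18, job_C:*/2}
Op 5: register job_B */16 -> active={job_B:*/16, job_C:*/2}
Op 6: unregister job_C -> active={job_B:*/16}
Op 7: register job_A */16 -> active={job_A:*/16, job_B:*/16}
Op 8: register job_A */17 -> active={job_A:*/17, job_B:*/16}
Op 9: register job_A */2 -> active={job_A:*/2, job_B:*/16}
Op 10: register job_B */4 -> active={job_A:*/2, job_B:*/4}
  job_A: interval 2, next fire after T=218 is 220
  job_B: interval 4, next fire after T=218 is 220
Earliest = 220, winner (lex tiebreak) = job_A

Answer: job_A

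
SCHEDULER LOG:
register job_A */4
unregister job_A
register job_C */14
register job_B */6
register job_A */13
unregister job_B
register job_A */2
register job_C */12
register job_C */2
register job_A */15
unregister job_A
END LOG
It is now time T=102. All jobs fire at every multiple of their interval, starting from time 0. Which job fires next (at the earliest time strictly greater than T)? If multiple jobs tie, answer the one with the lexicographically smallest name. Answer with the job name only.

Op 1: register job_A */4 -> active={job_A:*/4}
Op 2: unregister job_A -> active={}
Op 3: register job_C */14 -> active={job_C:*/14}
Op 4: register job_B */6 -> active={job_B:*/6, job_C:*/14}
Op 5: register job_A */13 -> active={job_A:*/13, job_B:*/6, job_C:*/14}
Op 6: unregister job_B -> active={job_A:*/13, job_C:*/14}
Op 7: register job_A */2 -> active={job_A:*/2, job_C:*/14}
Op 8: register job_C */12 -> active={job_A:*/2, job_C:*/12}
Op 9: register job_C */2 -> active={job_A:*/2, job_C:*/2}
Op 10: register job_A */15 -> active={job_A:*/15, job_C:*/2}
Op 11: unregister job_A -> active={job_C:*/2}
  job_C: interval 2, next fire after T=102 is 104
Earliest = 104, winner (lex tiebreak) = job_C

Answer: job_C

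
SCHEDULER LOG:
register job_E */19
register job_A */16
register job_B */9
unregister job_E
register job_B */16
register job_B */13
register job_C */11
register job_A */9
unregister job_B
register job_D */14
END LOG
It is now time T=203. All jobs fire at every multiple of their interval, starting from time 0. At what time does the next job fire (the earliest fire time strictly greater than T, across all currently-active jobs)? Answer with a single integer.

Answer: 207

Derivation:
Op 1: register job_E */19 -> active={job_E:*/19}
Op 2: register job_A */16 -> active={job_A:*/16, job_E:*/19}
Op 3: register job_B */9 -> active={job_A:*/16, job_B:*/9, job_E:*/19}
Op 4: unregister job_E -> active={job_A:*/16, job_B:*/9}
Op 5: register job_B */16 -> active={job_A:*/16, job_B:*/16}
Op 6: register job_B */13 -> active={job_A:*/16, job_B:*/13}
Op 7: register job_C */11 -> active={job_A:*/16, job_B:*/13, job_C:*/11}
Op 8: register job_A */9 -> active={job_A:*/9, job_B:*/13, job_C:*/11}
Op 9: unregister job_B -> active={job_A:*/9, job_C:*/11}
Op 10: register job_D */14 -> active={job_A:*/9, job_C:*/11, job_D:*/14}
  job_A: interval 9, next fire after T=203 is 207
  job_C: interval 11, next fire after T=203 is 209
  job_D: interval 14, next fire after T=203 is 210
Earliest fire time = 207 (job job_A)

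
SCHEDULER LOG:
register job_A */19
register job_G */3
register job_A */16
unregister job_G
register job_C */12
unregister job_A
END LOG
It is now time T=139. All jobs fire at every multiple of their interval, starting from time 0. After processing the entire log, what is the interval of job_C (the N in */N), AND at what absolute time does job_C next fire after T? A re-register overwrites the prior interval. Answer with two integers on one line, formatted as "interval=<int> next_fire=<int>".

Op 1: register job_A */19 -> active={job_A:*/19}
Op 2: register job_G */3 -> active={job_A:*/19, job_G:*/3}
Op 3: register job_A */16 -> active={job_A:*/16, job_G:*/3}
Op 4: unregister job_G -> active={job_A:*/16}
Op 5: register job_C */12 -> active={job_A:*/16, job_C:*/12}
Op 6: unregister job_A -> active={job_C:*/12}
Final interval of job_C = 12
Next fire of job_C after T=139: (139//12+1)*12 = 144

Answer: interval=12 next_fire=144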